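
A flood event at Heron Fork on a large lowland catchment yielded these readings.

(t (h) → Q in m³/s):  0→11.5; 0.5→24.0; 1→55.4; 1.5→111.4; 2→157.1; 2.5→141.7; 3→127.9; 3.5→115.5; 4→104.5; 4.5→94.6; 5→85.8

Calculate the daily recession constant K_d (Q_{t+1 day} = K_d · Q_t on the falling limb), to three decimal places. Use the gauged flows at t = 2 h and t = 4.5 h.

Between t = 2 h and t = 4.5 h the flow falls from 157.1 to 94.6 m³/s over 5×0.5 h = 2.5 h.
Per-interval ratio K = (94.6/157.1)^(1/5) = 0.9035; K_d = K^(24/0.5) = 0.008.

K_d ≈ 0.008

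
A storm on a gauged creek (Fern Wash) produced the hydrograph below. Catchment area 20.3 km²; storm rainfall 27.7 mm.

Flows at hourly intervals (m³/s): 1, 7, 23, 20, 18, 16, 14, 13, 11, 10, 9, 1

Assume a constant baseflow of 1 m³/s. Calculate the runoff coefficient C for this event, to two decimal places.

C ≈ 0.84

ΣQ_DR = 131.0 m³/s; V = ΣQ_DR·Δt = 4.716 × 10^5 m³.
Runoff depth d = V / A = 23.23 mm.
C = d / P = 23.23 / 27.7 = 0.84.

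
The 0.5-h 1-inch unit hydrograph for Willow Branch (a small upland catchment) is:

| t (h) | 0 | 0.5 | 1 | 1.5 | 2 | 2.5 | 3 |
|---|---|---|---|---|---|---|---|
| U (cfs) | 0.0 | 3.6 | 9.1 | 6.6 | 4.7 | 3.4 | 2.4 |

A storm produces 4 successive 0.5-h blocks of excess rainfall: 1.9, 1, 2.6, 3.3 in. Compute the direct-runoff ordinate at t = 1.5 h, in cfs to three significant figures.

By discrete convolution, Q_j = Σ (P_i / 1 in) · U_{j−i}.
At t = 1.5 h (j=3): Q = (1.9/1)·6.6 + (1/1)·9.1 + (2.6/1)·3.6 + (3.3/1)·0.0 = 31.0 cfs.

Q ≈ 31.0 cfs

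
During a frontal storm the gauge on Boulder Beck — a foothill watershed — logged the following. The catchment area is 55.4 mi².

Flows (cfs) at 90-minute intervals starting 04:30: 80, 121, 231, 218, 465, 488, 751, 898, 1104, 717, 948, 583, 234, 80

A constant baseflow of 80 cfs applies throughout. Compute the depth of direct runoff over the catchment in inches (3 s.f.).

d ≈ 0.243 in

Direct runoff: 0.0, 41.0, 151.0, 138.0, 385.0, 408.0, 671.0, 818.0, 1024.0, 637.0, 868.0, 503.0, 154.0, 0.0 cfs; ΣQ_DR = 5798 cfs.
V = ΣQ_DR · Δt = 5798 × 5400 s = 3.131 × 10^7 ft³.
Over A = 55.4 mi², depth = V / A = 0.243 in.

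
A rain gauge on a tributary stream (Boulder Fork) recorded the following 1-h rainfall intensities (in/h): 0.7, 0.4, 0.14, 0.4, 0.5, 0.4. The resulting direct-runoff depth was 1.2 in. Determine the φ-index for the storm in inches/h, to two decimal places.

φ ≈ 0.24 in/h

Only the 5 blocks with intensity above φ contribute runoff: 0.7, 0.4, 0.4, 0.5, 0.4 in/h.
Σ(I−φ)·Δt = d  ⇒  (0.7+0.4+0.4+0.5+0.4 − 5φ)·1 = 1.2
φ = (2.400 − 1.2/1) / 5 = 0.24 in/h.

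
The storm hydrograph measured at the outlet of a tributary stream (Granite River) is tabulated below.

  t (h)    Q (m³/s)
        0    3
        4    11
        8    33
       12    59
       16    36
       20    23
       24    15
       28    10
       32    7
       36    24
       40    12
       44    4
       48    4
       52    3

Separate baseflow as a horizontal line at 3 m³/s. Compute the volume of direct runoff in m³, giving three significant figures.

Direct-runoff ordinates (Q − Q_b): 0.0, 8.0, 30.0, 56.0, 33.0, 20.0, 12.0, 7.0, 4.0, 21.0, 9.0, 1.0, 1.0, 0.0 m³/s.
ΣQ_DR = 202.0 m³/s.
With Δt = 4 h = 14400 s, V = ΣQ_DR · Δt = 202.0 × 14400 = 2.91 × 10^6 m³.

V ≈ 2.91 × 10^6 m³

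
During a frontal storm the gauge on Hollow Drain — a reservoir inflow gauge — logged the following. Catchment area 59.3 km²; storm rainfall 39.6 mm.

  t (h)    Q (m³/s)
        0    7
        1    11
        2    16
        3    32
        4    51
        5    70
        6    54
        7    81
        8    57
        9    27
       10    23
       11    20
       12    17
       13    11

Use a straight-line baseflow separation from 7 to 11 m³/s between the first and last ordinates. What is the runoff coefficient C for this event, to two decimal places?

ΣQ_DR = 351.0 m³/s; V = ΣQ_DR·Δt = 1.264 × 10^6 m³.
Runoff depth d = V / A = 21.31 mm.
C = d / P = 21.31 / 39.6 = 0.54.

C ≈ 0.54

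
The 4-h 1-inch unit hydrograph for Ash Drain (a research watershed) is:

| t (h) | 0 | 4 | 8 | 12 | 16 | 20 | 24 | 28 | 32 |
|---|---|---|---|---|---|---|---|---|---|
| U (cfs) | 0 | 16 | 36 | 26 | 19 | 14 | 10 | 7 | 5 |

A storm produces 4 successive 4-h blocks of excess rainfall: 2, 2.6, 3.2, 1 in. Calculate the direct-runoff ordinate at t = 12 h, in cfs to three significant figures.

Q ≈ 197 cfs

By discrete convolution, Q_j = Σ (P_i / 1 in) · U_{j−i}.
At t = 12 h (j=3): Q = (2/1)·26 + (2.6/1)·36 + (3.2/1)·16 + (1/1)·0 = 197 cfs.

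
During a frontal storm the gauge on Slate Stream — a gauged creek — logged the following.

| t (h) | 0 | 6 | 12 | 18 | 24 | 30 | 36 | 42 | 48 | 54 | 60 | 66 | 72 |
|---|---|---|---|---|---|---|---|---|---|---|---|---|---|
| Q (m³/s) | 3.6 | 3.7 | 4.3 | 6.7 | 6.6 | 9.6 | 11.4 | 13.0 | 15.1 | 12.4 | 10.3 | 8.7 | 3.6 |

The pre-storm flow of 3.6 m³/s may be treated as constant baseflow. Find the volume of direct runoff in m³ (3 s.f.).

Direct-runoff ordinates (Q − Q_b): 0.0, 0.1, 0.7, 3.1, 3.0, 6.0, 7.8, 9.4, 11.5, 8.8, 6.7, 5.1, 0.0 m³/s.
ΣQ_DR = 62.20 m³/s.
With Δt = 6 h = 21600 s, V = ΣQ_DR · Δt = 62.20 × 21600 = 1.34 × 10^6 m³.

V ≈ 1.34 × 10^6 m³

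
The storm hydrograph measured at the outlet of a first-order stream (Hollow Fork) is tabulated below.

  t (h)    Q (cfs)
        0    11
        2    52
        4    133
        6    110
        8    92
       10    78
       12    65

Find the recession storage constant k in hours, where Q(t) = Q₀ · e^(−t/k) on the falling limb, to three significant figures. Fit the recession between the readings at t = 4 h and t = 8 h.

On the falling limb, Q drops from 133 to 92 cfs between t = 4 h and t = 8 h (Δt = 4 h).
k = −Δt / ln(Q₂/Q₁) = −4 / ln(92/133) = 10.9 h.

k ≈ 10.9 h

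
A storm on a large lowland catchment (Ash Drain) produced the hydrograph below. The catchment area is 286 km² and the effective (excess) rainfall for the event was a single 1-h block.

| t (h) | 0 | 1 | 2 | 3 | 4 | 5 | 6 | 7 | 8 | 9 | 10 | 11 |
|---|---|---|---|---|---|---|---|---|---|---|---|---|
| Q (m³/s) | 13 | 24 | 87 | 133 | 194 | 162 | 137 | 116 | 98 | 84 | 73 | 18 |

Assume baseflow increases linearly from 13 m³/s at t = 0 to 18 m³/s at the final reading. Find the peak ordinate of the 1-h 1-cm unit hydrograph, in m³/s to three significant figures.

U_p ≈ 149 m³/s

Direct runoff: 0.00, 10.55, 73.09, 118.64, 179.18, 146.73, 121.27, 99.82, 81.36, 66.91, 55.45, 0.00 m³/s; ΣQ_DR = 953.0 m³/s, peak = 179.18 m³/s.
Runoff depth d = ΣQ_DR·Δt / A = 953.0 × 3600 / (286 km²) = 12.00 mm.
The 1-cm UH is the DRH scaled by (10 mm)/d, so U_p = 179.18 × 10/12.00 = 149 m³/s.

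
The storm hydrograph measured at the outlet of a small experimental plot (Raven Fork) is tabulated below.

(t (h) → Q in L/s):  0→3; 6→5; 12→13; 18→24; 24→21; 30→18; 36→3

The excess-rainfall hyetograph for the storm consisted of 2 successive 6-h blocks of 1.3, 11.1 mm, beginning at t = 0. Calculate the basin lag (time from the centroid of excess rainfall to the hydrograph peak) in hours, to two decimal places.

t_L ≈ 9.63 h

Centroid of excess rainfall: t_c = Σ P_i·t̄_i / ΣP_i = 8.3710 h (block centres at 3, 9 h).
Hydrograph peak occurs at t = 18 h, so basin lag t_L = 18 − 8.3710 = 9.63 h.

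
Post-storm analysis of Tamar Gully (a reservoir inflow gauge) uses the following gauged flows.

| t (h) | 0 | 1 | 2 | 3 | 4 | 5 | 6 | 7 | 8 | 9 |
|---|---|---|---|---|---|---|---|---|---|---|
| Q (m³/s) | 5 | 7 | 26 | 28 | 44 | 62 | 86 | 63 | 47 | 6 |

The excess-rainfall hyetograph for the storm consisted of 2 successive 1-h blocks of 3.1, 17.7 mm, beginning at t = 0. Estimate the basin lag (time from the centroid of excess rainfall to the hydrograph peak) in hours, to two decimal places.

t_L ≈ 4.65 h

Centroid of excess rainfall: t_c = Σ P_i·t̄_i / ΣP_i = 1.3510 h (block centres at 0.5, 1.5 h).
Hydrograph peak occurs at t = 6 h, so basin lag t_L = 6 − 1.3510 = 4.65 h.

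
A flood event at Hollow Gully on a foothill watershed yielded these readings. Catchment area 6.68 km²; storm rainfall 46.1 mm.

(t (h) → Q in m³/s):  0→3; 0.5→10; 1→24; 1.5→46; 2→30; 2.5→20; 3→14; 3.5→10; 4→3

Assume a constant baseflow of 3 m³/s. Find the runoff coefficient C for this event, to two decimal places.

C ≈ 0.78

ΣQ_DR = 133.0 m³/s; V = ΣQ_DR·Δt = 2.394 × 10^5 m³.
Runoff depth d = V / A = 35.84 mm.
C = d / P = 35.84 / 46.1 = 0.78.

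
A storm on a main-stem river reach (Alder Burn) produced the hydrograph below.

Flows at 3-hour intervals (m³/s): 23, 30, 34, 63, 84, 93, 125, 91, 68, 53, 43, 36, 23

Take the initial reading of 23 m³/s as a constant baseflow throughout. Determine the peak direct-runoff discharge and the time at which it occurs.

Q_p = 102.0 m³/s at t = 18 h

Subtracting baseflow gives direct-runoff ordinates: 0.0, 7.0, 11.0, 40.0, 61.0, 70.0, 102.0, 68.0, 45.0, 30.0, 20.0, 13.0, 0.0 m³/s.
The maximum is 102.0 m³/s, occurring at the reading for t = 18 h.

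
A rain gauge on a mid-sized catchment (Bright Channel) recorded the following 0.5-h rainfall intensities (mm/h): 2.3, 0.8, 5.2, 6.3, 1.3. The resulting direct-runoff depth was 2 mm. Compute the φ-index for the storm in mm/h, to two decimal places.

φ ≈ 3.75 mm/h

Only the 2 blocks with intensity above φ contribute runoff: 5.2, 6.3 mm/h.
Σ(I−φ)·Δt = d  ⇒  (5.2+6.3 − 2φ)·0.5 = 2
φ = (11.50 − 2/0.5) / 2 = 3.75 mm/h.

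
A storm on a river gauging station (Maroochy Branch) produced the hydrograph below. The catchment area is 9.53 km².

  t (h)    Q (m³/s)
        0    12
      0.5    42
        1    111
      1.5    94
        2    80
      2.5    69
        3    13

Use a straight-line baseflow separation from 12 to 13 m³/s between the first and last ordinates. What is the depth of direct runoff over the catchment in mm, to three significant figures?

d ≈ 63.0 mm

Direct runoff: 0.00, 29.83, 98.67, 81.50, 67.33, 56.17, 0.00 m³/s; ΣQ_DR = 333.5 m³/s.
V = ΣQ_DR · Δt = 333.5 × 1800 s = 6.003 × 10^5 m³.
Over A = 9.53 km², depth = V / A = 63.0 mm.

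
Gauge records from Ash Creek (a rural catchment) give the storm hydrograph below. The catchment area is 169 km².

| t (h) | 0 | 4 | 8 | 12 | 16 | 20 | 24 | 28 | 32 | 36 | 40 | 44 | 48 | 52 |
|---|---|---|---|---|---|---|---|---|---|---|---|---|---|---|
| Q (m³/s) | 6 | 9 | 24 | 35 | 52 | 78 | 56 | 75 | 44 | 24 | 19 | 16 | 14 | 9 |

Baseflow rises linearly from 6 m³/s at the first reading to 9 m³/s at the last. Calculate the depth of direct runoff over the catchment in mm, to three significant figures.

d ≈ 30.3 mm

Direct runoff: 0.00, 2.77, 17.54, 28.31, 45.08, 70.85, 48.62, 67.38, 36.15, 15.92, 10.69, 7.46, 5.23, 0.00 m³/s; ΣQ_DR = 356.0 m³/s.
V = ΣQ_DR · Δt = 356.0 × 14400 s = 5.126 × 10^6 m³.
Over A = 169 km², depth = V / A = 30.3 mm.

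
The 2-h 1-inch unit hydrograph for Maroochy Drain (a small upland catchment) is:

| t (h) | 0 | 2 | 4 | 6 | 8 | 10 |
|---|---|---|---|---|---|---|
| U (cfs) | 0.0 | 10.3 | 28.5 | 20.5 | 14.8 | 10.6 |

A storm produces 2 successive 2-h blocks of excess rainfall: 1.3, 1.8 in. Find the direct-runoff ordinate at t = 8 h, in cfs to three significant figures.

By discrete convolution, Q_j = Σ (P_i / 1 in) · U_{j−i}.
At t = 8 h (j=4): Q = (1.3/1)·14.8 + (1.8/1)·20.5 = 56.1 cfs.

Q ≈ 56.1 cfs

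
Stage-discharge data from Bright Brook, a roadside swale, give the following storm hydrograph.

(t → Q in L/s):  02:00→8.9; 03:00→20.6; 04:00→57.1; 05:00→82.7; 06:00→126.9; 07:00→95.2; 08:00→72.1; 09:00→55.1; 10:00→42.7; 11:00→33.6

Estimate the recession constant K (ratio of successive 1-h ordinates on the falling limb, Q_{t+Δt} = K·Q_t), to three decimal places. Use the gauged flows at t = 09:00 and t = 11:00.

K ≈ 0.781

Using the recession-limb readings at t = 09:00 and t = 11:00: Q falls from 55.1 to 33.6 L/s over 2 intervals.
K = (Q₂/Q₁)^(1/2) = (33.6/55.1)^(1/2) = 0.781.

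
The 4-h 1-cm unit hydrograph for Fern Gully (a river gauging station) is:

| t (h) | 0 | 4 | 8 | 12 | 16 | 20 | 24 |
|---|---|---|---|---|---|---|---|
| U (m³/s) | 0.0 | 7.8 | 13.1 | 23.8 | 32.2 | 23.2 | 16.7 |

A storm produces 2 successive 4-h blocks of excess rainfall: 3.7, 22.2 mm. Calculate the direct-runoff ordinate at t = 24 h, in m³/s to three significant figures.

Q ≈ 57.7 m³/s

By discrete convolution, Q_j = Σ (P_i / 10 mm) · U_{j−i}.
At t = 24 h (j=6): Q = (3.7/10)·16.7 + (22.2/10)·23.2 = 57.7 m³/s.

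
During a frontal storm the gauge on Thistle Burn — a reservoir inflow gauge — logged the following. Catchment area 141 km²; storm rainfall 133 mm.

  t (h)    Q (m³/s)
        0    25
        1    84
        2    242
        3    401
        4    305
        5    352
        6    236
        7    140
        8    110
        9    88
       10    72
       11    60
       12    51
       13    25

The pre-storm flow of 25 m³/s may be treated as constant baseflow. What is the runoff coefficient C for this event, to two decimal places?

ΣQ_DR = 1841 m³/s; V = ΣQ_DR·Δt = 6.628 × 10^6 m³.
Runoff depth d = V / A = 47.00 mm.
C = d / P = 47.00 / 133 = 0.35.

C ≈ 0.35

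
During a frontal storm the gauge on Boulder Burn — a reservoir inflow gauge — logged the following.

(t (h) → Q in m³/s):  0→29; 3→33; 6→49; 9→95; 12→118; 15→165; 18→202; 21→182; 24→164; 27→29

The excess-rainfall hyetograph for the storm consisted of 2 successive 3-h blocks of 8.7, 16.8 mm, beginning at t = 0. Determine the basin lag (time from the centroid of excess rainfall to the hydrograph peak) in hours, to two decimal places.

Centroid of excess rainfall: t_c = Σ P_i·t̄_i / ΣP_i = 3.4765 h (block centres at 1.5, 4.5 h).
Hydrograph peak occurs at t = 18 h, so basin lag t_L = 18 − 3.4765 = 14.52 h.

t_L ≈ 14.52 h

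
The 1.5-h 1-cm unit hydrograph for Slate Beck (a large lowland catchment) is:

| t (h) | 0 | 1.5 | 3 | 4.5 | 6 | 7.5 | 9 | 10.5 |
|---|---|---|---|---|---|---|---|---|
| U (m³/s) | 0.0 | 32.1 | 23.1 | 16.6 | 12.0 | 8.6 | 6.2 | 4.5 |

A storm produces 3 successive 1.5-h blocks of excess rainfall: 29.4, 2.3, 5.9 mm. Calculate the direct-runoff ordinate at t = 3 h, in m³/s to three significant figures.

Q ≈ 75.3 m³/s

By discrete convolution, Q_j = Σ (P_i / 10 mm) · U_{j−i}.
At t = 3 h (j=2): Q = (29.4/10)·23.1 + (2.3/10)·32.1 + (5.9/10)·0.0 = 75.3 m³/s.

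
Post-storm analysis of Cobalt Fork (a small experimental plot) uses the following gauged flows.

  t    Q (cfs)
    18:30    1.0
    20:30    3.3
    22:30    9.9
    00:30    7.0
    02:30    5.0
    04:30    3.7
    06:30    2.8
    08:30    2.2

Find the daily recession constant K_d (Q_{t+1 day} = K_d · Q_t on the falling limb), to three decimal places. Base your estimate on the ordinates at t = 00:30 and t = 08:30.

Between t = 00:30 and t = 08:30 the flow falls from 7.0 to 2.2 cfs over 4×2 h = 8 h.
Per-interval ratio K = (2.2/7.0)^(1/4) = 0.7487; K_d = K^(24/2) = 0.031.

K_d ≈ 0.031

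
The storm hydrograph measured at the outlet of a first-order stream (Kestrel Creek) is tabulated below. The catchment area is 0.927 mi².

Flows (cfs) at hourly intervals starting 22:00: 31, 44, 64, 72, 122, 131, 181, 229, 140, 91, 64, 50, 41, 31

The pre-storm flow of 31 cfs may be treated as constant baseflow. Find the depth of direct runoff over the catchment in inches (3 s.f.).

d ≈ 1.43 in

Direct runoff: 0.0, 13.0, 33.0, 41.0, 91.0, 100.0, 150.0, 198.0, 109.0, 60.0, 33.0, 19.0, 10.0, 0.0 cfs; ΣQ_DR = 857.0 cfs.
V = ΣQ_DR · Δt = 857.0 × 3600 s = 3.085 × 10^6 ft³.
Over A = 0.927 mi², depth = V / A = 1.43 in.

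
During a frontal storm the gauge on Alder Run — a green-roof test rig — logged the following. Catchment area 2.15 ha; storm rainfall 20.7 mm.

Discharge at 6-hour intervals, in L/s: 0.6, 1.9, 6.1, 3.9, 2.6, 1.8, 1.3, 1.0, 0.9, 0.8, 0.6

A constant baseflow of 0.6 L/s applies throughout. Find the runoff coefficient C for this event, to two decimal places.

C ≈ 0.72

ΣQ_DR = 14.90 L/s; V = ΣQ_DR·Δt = 3.218 × 10^5 L.
Runoff depth d = V / A = 14.97 mm.
C = d / P = 14.97 / 20.7 = 0.72.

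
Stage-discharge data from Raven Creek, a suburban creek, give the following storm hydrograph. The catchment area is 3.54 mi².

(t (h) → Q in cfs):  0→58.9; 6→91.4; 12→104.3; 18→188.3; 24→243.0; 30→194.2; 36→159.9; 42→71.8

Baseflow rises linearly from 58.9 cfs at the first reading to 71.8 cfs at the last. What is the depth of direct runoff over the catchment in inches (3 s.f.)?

d ≈ 1.55 in

Direct runoff: 0.00, 30.66, 41.71, 123.87, 176.73, 126.09, 89.94, 0.00 cfs; ΣQ_DR = 589.0 cfs.
V = ΣQ_DR · Δt = 589.0 × 21600 s = 1.272 × 10^7 ft³.
Over A = 3.54 mi², depth = V / A = 1.55 in.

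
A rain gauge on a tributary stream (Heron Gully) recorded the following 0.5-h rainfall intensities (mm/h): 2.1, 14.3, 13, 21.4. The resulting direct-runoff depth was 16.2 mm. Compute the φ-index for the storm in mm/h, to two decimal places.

Only the 3 blocks with intensity above φ contribute runoff: 14.3, 13, 21.4 mm/h.
Σ(I−φ)·Δt = d  ⇒  (14.3+13+21.4 − 3φ)·0.5 = 16.2
φ = (48.70 − 16.2/0.5) / 3 = 5.43 mm/h.

φ ≈ 5.43 mm/h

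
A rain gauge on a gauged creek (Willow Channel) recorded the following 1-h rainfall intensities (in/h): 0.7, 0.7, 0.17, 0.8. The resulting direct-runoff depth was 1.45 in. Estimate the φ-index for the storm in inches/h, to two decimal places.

φ ≈ 0.25 in/h

Only the 3 blocks with intensity above φ contribute runoff: 0.7, 0.7, 0.8 in/h.
Σ(I−φ)·Δt = d  ⇒  (0.7+0.7+0.8 − 3φ)·1 = 1.45
φ = (2.200 − 1.45/1) / 3 = 0.25 in/h.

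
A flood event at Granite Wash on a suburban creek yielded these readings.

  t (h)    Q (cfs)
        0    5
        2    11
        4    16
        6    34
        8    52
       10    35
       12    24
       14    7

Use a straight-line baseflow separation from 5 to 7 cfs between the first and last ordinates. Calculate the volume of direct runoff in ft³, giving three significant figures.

Direct-runoff ordinates (Q − Q_b): 0.00, 5.71, 10.43, 28.14, 45.86, 28.57, 17.29, 0.00 cfs.
ΣQ_DR = 136.0 cfs.
With Δt = 2 h = 7200 s, V = ΣQ_DR · Δt = 136.0 × 7200 = 9.79 × 10^5 ft³.

V ≈ 9.79 × 10^5 ft³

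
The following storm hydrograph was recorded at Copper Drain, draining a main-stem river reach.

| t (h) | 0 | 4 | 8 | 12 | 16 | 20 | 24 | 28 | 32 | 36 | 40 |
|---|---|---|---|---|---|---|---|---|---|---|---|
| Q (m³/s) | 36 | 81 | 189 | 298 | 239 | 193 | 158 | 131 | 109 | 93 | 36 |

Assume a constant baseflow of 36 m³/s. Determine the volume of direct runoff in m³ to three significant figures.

V ≈ 1.68 × 10^7 m³

Direct-runoff ordinates (Q − Q_b): 0.0, 45.0, 153.0, 262.0, 203.0, 157.0, 122.0, 95.0, 73.0, 57.0, 0.0 m³/s.
ΣQ_DR = 1167 m³/s.
With Δt = 4 h = 14400 s, V = ΣQ_DR · Δt = 1167 × 14400 = 1.68 × 10^7 m³.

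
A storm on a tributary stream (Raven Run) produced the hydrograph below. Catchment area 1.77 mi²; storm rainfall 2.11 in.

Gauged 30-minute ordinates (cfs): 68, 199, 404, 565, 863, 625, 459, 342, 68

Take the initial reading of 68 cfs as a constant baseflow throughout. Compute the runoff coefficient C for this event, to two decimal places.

C ≈ 0.62

ΣQ_DR = 2981 cfs; V = ΣQ_DR·Δt = 5.366 × 10^6 ft³.
Runoff depth d = V / A = 1.305 in.
C = d / P = 1.305 / 2.11 = 0.62.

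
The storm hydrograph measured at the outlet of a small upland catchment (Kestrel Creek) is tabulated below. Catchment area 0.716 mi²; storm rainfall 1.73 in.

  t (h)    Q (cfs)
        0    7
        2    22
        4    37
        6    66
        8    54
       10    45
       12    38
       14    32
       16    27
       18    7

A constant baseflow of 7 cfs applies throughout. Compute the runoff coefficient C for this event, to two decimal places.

C ≈ 0.66

ΣQ_DR = 265.0 cfs; V = ΣQ_DR·Δt = 1.908 × 10^6 ft³.
Runoff depth d = V / A = 1.147 in.
C = d / P = 1.147 / 1.73 = 0.66.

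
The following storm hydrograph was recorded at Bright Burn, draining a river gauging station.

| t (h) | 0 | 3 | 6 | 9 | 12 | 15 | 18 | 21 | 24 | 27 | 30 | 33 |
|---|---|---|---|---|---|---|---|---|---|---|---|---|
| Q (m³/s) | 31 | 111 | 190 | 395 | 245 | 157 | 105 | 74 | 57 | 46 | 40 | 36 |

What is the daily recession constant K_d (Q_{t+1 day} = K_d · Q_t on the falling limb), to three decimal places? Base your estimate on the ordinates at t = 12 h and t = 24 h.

K_d ≈ 0.054

Between t = 12 h and t = 24 h the flow falls from 245 to 57 m³/s over 4×3 h = 12 h.
Per-interval ratio K = (57/245)^(1/4) = 0.6945; K_d = K^(24/3) = 0.054.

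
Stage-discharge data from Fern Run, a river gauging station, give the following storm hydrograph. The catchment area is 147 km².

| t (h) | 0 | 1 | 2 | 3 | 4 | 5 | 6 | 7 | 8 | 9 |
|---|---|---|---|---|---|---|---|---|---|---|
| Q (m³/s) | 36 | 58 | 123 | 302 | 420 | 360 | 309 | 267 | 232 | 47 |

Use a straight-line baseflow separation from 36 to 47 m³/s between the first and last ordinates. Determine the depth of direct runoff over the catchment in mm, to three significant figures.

d ≈ 42.6 mm

Direct runoff: 0.00, 20.78, 84.56, 262.33, 379.11, 317.89, 265.67, 222.44, 186.22, 0.00 m³/s; ΣQ_DR = 1739 m³/s.
V = ΣQ_DR · Δt = 1739 × 3600 s = 6.260 × 10^6 m³.
Over A = 147 km², depth = V / A = 42.6 mm.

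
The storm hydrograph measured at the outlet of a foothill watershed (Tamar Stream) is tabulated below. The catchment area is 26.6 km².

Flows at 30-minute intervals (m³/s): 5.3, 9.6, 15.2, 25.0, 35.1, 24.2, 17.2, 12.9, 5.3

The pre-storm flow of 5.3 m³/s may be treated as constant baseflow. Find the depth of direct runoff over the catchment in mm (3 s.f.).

Direct runoff: 0.0, 4.3, 9.9, 19.7, 29.8, 18.9, 11.9, 7.6, 0.0 m³/s; ΣQ_DR = 102.1 m³/s.
V = ΣQ_DR · Δt = 102.1 × 1800 s = 1.838 × 10^5 m³.
Over A = 26.6 km², depth = V / A = 6.91 mm.

d ≈ 6.91 mm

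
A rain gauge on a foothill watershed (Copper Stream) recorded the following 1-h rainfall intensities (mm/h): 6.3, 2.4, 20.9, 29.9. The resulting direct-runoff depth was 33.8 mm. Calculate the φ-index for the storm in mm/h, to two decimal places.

Only the 2 blocks with intensity above φ contribute runoff: 20.9, 29.9 mm/h.
Σ(I−φ)·Δt = d  ⇒  (20.9+29.9 − 2φ)·1 = 33.8
φ = (50.80 − 33.8/1) / 2 = 8.50 mm/h.

φ ≈ 8.50 mm/h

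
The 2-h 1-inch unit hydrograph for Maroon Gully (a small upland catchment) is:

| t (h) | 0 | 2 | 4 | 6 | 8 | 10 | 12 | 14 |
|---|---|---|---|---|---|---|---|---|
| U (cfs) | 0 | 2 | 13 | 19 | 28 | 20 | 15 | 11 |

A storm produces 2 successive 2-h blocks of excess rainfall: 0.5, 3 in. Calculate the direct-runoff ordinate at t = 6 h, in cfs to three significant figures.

By discrete convolution, Q_j = Σ (P_i / 1 in) · U_{j−i}.
At t = 6 h (j=3): Q = (0.5/1)·19 + (3/1)·13 = 48.5 cfs.

Q ≈ 48.5 cfs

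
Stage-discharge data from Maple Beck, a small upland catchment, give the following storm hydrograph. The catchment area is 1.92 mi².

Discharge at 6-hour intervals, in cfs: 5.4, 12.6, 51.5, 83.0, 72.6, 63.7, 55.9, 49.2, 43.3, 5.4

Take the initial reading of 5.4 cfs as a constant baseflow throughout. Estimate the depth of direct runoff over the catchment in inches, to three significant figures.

Direct runoff: 0.0, 7.2, 46.1, 77.6, 67.2, 58.3, 50.5, 43.8, 37.9, 0.0 cfs; ΣQ_DR = 388.6 cfs.
V = ΣQ_DR · Δt = 388.6 × 21600 s = 8.394 × 10^6 ft³.
Over A = 1.92 mi², depth = V / A = 1.88 in.

d ≈ 1.88 in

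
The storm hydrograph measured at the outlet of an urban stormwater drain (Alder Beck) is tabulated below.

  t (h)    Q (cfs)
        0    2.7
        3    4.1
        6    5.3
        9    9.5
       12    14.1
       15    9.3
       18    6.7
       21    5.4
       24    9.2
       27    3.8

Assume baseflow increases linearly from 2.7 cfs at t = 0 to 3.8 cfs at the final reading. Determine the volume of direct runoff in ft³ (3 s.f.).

V ≈ 4.06 × 10^5 ft³

Direct-runoff ordinates (Q − Q_b): 0.00, 1.28, 2.36, 6.43, 10.91, 5.99, 3.27, 1.84, 5.52, 0.00 cfs.
ΣQ_DR = 37.60 cfs.
With Δt = 3 h = 10800 s, V = ΣQ_DR · Δt = 37.60 × 10800 = 4.06 × 10^5 ft³.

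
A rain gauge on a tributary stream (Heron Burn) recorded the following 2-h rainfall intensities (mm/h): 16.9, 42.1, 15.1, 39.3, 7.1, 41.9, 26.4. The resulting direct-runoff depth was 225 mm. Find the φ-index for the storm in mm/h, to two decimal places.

Only the 6 blocks with intensity above φ contribute runoff: 16.9, 42.1, 15.1, 39.3, 41.9, 26.4 mm/h.
Σ(I−φ)·Δt = d  ⇒  (16.9+42.1+15.1+39.3+41.9+26.4 − 6φ)·2 = 225
φ = (181.7 − 225/2) / 6 = 11.53 mm/h.

φ ≈ 11.53 mm/h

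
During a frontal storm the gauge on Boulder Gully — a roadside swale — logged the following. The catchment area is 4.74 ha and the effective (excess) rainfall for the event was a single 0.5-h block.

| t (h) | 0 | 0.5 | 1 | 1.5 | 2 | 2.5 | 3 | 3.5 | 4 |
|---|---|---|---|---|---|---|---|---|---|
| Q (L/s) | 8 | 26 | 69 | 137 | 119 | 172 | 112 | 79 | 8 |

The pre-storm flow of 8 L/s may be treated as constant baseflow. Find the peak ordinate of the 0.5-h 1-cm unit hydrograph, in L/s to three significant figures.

Direct runoff: 0.0, 18.0, 61.0, 129.0, 111.0, 164.0, 104.0, 71.0, 0.0 L/s; ΣQ_DR = 658.0 L/s, peak = 164.0 L/s.
Runoff depth d = ΣQ_DR·Δt / A = 658.0 × 1800 / (4.74 ha) = 24.99 mm.
The 1-cm UH is the DRH scaled by (10 mm)/d, so U_p = 164.0 × 10/24.99 = 65.6 L/s.

U_p ≈ 65.6 L/s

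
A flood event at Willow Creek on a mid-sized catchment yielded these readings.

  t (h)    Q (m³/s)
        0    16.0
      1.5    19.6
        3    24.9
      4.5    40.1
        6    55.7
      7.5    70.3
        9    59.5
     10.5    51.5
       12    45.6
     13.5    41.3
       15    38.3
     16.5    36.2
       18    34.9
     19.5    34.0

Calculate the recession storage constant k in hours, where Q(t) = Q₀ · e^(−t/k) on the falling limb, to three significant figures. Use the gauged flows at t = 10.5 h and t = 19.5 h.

k ≈ 21.7 h

On the falling limb, Q drops from 51.5 to 34.0 m³/s between t = 10.5 h and t = 19.5 h (Δt = 9 h).
k = −Δt / ln(Q₂/Q₁) = −9 / ln(34.0/51.5) = 21.7 h.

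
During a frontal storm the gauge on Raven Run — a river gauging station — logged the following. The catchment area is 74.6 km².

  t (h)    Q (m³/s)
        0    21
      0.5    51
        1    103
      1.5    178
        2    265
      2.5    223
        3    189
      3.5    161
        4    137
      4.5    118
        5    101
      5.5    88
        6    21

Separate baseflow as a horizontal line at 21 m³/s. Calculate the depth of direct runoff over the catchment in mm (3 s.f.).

Direct runoff: 0.0, 30.0, 82.0, 157.0, 244.0, 202.0, 168.0, 140.0, 116.0, 97.0, 80.0, 67.0, 0.0 m³/s; ΣQ_DR = 1383 m³/s.
V = ΣQ_DR · Δt = 1383 × 1800 s = 2.489 × 10^6 m³.
Over A = 74.6 km², depth = V / A = 33.4 mm.

d ≈ 33.4 mm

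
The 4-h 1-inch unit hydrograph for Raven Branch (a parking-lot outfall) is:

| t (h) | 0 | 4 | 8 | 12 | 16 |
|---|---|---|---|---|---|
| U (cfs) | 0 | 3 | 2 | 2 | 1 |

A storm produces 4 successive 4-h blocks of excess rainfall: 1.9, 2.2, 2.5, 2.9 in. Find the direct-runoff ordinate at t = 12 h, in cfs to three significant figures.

By discrete convolution, Q_j = Σ (P_i / 1 in) · U_{j−i}.
At t = 12 h (j=3): Q = (1.9/1)·2 + (2.2/1)·2 + (2.5/1)·3 + (2.9/1)·0 = 15.7 cfs.

Q ≈ 15.7 cfs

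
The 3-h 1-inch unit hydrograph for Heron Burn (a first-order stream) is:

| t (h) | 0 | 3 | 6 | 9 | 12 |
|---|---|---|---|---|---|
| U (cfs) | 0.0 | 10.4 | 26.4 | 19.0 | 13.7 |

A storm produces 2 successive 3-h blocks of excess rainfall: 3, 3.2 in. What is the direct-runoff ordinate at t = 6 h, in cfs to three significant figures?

Q ≈ 112 cfs

By discrete convolution, Q_j = Σ (P_i / 1 in) · U_{j−i}.
At t = 6 h (j=2): Q = (3/1)·26.4 + (3.2/1)·10.4 = 112 cfs.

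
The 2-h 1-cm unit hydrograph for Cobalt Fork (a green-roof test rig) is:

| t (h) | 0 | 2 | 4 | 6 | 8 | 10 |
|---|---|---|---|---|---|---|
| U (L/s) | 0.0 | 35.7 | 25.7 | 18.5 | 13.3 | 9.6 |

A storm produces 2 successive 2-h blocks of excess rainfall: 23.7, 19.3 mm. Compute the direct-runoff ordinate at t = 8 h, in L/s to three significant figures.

Q ≈ 67.2 L/s

By discrete convolution, Q_j = Σ (P_i / 10 mm) · U_{j−i}.
At t = 8 h (j=4): Q = (23.7/10)·13.3 + (19.3/10)·18.5 = 67.2 L/s.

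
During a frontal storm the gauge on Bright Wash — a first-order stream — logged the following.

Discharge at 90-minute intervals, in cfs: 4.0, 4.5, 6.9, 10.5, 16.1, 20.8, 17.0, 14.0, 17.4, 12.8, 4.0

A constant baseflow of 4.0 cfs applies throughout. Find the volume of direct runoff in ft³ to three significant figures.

Direct-runoff ordinates (Q − Q_b): 0.0, 0.5, 2.9, 6.5, 12.1, 16.8, 13.0, 10.0, 13.4, 8.8, 0.0 cfs.
ΣQ_DR = 84.00 cfs.
With Δt = 1.5 h = 5400 s, V = ΣQ_DR · Δt = 84.00 × 5400 = 4.54 × 10^5 ft³.

V ≈ 4.54 × 10^5 ft³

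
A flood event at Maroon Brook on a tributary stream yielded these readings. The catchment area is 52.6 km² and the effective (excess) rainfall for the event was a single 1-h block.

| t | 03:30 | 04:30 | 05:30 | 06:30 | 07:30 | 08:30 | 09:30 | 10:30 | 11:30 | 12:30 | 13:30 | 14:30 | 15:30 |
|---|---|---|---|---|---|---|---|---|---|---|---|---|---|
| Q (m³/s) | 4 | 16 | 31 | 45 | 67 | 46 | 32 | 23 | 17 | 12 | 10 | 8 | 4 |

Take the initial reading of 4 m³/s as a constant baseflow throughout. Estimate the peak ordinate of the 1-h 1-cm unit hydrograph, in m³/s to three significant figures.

U_p ≈ 35.0 m³/s

Direct runoff: 0.0, 12.0, 27.0, 41.0, 63.0, 42.0, 28.0, 19.0, 13.0, 8.0, 6.0, 4.0, 0.0 m³/s; ΣQ_DR = 263.0 m³/s, peak = 63.0 m³/s.
Runoff depth d = ΣQ_DR·Δt / A = 263.0 × 3600 / (52.6 km²) = 18.00 mm.
The 1-cm UH is the DRH scaled by (10 mm)/d, so U_p = 63.0 × 10/18.00 = 35.0 m³/s.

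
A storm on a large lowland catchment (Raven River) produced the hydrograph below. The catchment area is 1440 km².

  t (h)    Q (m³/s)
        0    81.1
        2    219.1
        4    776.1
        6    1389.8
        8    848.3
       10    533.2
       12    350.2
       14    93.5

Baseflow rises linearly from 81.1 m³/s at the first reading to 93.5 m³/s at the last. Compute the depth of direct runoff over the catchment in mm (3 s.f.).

d ≈ 18.0 mm

Direct runoff: 0.00, 136.23, 691.46, 1303.39, 760.11, 443.24, 258.47, 0.00 m³/s; ΣQ_DR = 3593 m³/s.
V = ΣQ_DR · Δt = 3593 × 7200 s = 2.587 × 10^7 m³.
Over A = 1440 km², depth = V / A = 18.0 mm.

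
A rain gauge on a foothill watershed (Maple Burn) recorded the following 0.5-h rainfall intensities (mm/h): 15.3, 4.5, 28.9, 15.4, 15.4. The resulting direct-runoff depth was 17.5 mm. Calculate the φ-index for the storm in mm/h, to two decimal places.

φ ≈ 10.00 mm/h

Only the 4 blocks with intensity above φ contribute runoff: 15.3, 28.9, 15.4, 15.4 mm/h.
Σ(I−φ)·Δt = d  ⇒  (15.3+28.9+15.4+15.4 − 4φ)·0.5 = 17.5
φ = (75.00 − 17.5/0.5) / 4 = 10.00 mm/h.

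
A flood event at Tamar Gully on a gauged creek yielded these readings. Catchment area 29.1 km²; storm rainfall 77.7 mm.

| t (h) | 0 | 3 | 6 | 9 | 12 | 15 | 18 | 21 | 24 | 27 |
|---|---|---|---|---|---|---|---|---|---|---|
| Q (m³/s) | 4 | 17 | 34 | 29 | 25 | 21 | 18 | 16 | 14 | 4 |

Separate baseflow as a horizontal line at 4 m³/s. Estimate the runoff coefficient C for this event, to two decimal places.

ΣQ_DR = 142.0 m³/s; V = ΣQ_DR·Δt = 1.534 × 10^6 m³.
Runoff depth d = V / A = 52.70 mm.
C = d / P = 52.70 / 77.7 = 0.68.

C ≈ 0.68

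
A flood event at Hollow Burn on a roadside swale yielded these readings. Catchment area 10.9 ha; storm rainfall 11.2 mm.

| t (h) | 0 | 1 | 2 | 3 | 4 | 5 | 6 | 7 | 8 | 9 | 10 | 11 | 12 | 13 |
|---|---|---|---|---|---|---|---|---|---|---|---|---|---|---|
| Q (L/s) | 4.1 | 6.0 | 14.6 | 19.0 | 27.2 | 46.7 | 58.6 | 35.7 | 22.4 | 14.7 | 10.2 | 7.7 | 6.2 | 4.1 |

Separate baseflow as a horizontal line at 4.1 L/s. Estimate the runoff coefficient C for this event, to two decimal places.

C ≈ 0.65

ΣQ_DR = 219.8 L/s; V = ΣQ_DR·Δt = 7.913 × 10^5 L.
Runoff depth d = V / A = 7.259 mm.
C = d / P = 7.259 / 11.2 = 0.65.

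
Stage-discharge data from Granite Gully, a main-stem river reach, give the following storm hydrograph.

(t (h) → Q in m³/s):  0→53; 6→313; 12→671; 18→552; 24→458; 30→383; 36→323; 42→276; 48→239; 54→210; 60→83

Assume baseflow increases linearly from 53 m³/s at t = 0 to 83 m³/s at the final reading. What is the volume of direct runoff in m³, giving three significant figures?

Direct-runoff ordinates (Q − Q_b): 0.00, 257.00, 612.00, 490.00, 393.00, 315.00, 252.00, 202.00, 162.00, 130.00, 0.00 m³/s.
ΣQ_DR = 2813 m³/s.
With Δt = 6 h = 21600 s, V = ΣQ_DR · Δt = 2813 × 21600 = 6.08 × 10^7 m³.

V ≈ 6.08 × 10^7 m³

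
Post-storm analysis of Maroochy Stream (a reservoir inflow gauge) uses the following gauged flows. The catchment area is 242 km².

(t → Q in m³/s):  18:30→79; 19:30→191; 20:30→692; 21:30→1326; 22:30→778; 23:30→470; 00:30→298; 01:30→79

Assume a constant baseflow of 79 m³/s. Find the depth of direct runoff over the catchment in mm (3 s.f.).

d ≈ 48.8 mm

Direct runoff: 0.0, 112.0, 613.0, 1247.0, 699.0, 391.0, 219.0, 0.0 m³/s; ΣQ_DR = 3281 m³/s.
V = ΣQ_DR · Δt = 3281 × 3600 s = 1.181 × 10^7 m³.
Over A = 242 km², depth = V / A = 48.8 mm.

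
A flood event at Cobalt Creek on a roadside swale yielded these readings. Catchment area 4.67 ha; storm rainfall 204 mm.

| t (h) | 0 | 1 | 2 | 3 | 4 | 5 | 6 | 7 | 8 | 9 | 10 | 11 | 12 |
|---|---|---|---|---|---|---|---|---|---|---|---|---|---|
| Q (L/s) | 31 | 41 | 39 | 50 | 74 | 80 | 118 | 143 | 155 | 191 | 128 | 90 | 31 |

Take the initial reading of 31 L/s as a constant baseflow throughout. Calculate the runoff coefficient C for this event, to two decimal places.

ΣQ_DR = 768.0 L/s; V = ΣQ_DR·Δt = 2.765 × 10^6 L.
Runoff depth d = V / A = 59.20 mm.
C = d / P = 59.20 / 204 = 0.29.

C ≈ 0.29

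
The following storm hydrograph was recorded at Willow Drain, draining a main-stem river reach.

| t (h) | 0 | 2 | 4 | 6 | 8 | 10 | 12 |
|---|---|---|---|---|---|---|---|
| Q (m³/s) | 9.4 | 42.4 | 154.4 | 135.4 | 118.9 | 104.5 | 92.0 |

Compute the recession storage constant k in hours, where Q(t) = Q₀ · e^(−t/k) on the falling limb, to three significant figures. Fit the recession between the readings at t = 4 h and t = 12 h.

On the falling limb, Q drops from 154.4 to 92.0 m³/s between t = 4 h and t = 12 h (Δt = 8 h).
k = −Δt / ln(Q₂/Q₁) = −8 / ln(92.0/154.4) = 15.5 h.

k ≈ 15.5 h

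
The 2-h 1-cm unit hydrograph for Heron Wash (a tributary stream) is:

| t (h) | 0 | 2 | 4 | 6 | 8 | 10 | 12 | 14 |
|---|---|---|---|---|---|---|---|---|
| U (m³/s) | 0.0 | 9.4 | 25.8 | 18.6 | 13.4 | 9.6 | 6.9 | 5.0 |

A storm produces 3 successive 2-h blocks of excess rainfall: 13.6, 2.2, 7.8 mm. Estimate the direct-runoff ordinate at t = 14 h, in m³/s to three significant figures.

Q ≈ 15.8 m³/s

By discrete convolution, Q_j = Σ (P_i / 10 mm) · U_{j−i}.
At t = 14 h (j=7): Q = (13.6/10)·5.0 + (2.2/10)·6.9 + (7.8/10)·9.6 = 15.8 m³/s.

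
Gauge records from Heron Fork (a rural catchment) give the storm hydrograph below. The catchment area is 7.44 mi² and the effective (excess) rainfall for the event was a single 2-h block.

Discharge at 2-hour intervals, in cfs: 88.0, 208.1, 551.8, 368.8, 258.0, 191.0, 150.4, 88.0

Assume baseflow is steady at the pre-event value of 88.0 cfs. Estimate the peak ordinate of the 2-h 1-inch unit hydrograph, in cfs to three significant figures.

Direct runoff: 0.0, 120.1, 463.8, 280.8, 170.0, 103.0, 62.4, 0.0 cfs; ΣQ_DR = 1200 cfs, peak = 463.8 cfs.
Runoff depth d = ΣQ_DR·Δt / A = 1200 × 7200 / (7.44 mi²) = 0.4999 in.
The 1-inch UH is the DRH scaled by (1 in)/d, so U_p = 463.8 × 1/0.4999 = 928 cfs.

U_p ≈ 928 cfs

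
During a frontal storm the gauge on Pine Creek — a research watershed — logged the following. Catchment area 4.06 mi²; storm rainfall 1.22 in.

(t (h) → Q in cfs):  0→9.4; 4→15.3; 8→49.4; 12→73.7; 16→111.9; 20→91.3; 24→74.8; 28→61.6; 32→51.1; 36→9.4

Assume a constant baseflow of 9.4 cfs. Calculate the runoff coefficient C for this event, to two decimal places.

ΣQ_DR = 453.9 cfs; V = ΣQ_DR·Δt = 6.536 × 10^6 ft³.
Runoff depth d = V / A = 0.6930 in.
C = d / P = 0.6930 / 1.22 = 0.57.

C ≈ 0.57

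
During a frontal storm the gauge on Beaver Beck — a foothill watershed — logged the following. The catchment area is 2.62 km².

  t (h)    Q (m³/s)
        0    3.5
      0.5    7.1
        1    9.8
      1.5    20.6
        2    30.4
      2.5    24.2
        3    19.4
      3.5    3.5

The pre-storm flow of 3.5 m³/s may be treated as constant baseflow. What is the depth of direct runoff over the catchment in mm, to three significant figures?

Direct runoff: 0.0, 3.6, 6.3, 17.1, 26.9, 20.7, 15.9, 0.0 m³/s; ΣQ_DR = 90.50 m³/s.
V = ΣQ_DR · Δt = 90.50 × 1800 s = 1.629 × 10^5 m³.
Over A = 2.62 km², depth = V / A = 62.2 mm.

d ≈ 62.2 mm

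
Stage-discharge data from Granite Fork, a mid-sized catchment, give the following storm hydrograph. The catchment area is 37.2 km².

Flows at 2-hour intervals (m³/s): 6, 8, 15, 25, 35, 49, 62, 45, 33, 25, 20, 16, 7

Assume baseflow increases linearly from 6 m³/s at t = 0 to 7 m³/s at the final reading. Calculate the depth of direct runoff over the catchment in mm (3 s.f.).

d ≈ 50.6 mm

Direct runoff: 0.00, 1.92, 8.83, 18.75, 28.67, 42.58, 55.50, 38.42, 26.33, 18.25, 13.17, 9.08, 0.00 m³/s; ΣQ_DR = 261.5 m³/s.
V = ΣQ_DR · Δt = 261.5 × 7200 s = 1.883 × 10^6 m³.
Over A = 37.2 km², depth = V / A = 50.6 mm.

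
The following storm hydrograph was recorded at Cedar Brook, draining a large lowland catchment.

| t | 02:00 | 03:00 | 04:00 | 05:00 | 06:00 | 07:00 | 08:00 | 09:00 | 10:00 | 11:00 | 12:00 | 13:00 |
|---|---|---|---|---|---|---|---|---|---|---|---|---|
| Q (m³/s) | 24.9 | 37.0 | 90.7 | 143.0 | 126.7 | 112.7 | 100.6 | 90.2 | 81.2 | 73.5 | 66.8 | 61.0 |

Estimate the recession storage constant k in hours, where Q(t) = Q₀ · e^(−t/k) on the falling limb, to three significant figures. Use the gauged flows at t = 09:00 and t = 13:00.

k ≈ 10.2 h

On the falling limb, Q drops from 90.2 to 61.0 m³/s between t = 09:00 and t = 13:00 (Δt = 4 h).
k = −Δt / ln(Q₂/Q₁) = −4 / ln(61.0/90.2) = 10.2 h.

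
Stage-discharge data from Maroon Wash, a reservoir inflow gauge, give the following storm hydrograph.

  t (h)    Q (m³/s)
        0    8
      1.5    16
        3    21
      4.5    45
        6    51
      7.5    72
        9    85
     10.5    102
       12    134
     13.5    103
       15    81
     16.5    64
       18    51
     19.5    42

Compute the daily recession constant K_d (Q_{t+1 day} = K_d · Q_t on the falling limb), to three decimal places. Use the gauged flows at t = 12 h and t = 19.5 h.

Between t = 12 h and t = 19.5 h the flow falls from 134 to 42 m³/s over 5×1.5 h = 7.5 h.
Per-interval ratio K = (42/134)^(1/5) = 0.7929; K_d = K^(24/1.5) = 0.024.

K_d ≈ 0.024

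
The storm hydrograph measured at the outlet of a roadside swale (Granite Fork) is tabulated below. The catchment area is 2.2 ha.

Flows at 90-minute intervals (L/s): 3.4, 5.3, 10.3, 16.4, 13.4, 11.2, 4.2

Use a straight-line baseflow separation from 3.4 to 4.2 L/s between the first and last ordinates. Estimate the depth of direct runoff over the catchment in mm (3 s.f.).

d ≈ 9.23 mm

Direct runoff: 0.00, 1.77, 6.63, 12.60, 9.47, 7.13, 0.00 L/s; ΣQ_DR = 37.60 L/s.
V = ΣQ_DR · Δt = 37.60 × 5400 s = 2.030 × 10^5 L.
Over A = 2.2 ha, depth = V / A = 9.23 mm.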